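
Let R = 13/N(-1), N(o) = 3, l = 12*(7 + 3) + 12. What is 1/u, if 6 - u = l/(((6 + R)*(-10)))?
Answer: 155/1128 ≈ 0.13741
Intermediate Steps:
l = 132 (l = 12*10 + 12 = 120 + 12 = 132)
R = 13/3 ≈ 4.3333
u = 1128/155 (u = 6 - 132/((6 + 13/3)*(-10)) = 6 - 132/((31/3)*(-10)) = 6 - 132/(-310/3) = 6 - 132*(-3)/310 = 6 - 1*(-198/155) = 6 + 198/155 = 1128/155 ≈ 7.2774)
1/u = 1/(1128/155) = 155/1128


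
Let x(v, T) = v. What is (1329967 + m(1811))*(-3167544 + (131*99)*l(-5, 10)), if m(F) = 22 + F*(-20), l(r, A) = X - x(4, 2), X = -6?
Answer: -4265859134946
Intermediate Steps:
l(r, A) = -10 (l(r, A) = -6 - 1*4 = -6 - 4 = -10)
m(F) = 22 - 20*F
(1329967 + m(1811))*(-3167544 + (131*99)*l(-5, 10)) = (1329967 + (22 - 20*1811))*(-3167544 + (131*99)*(-10)) = (1329967 + (22 - 36220))*(-3167544 + 12969*(-10)) = (1329967 - 36198)*(-3167544 - 129690) = 1293769*(-3297234) = -4265859134946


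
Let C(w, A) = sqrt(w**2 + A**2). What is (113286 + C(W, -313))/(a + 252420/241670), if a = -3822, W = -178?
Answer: -456297127/15390172 - 24167*sqrt(129653)/92341032 ≈ -29.743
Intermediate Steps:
C(w, A) = sqrt(A**2 + w**2)
(113286 + C(W, -313))/(a + 252420/241670) = (113286 + sqrt((-313)**2 + (-178)**2))/(-3822 + 252420/241670) = (113286 + sqrt(97969 + 31684))/(-3822 + 252420*(1/241670)) = (113286 + sqrt(129653))/(-3822 + 25242/24167) = (113286 + sqrt(129653))/(-92341032/24167) = (113286 + sqrt(129653))*(-24167/92341032) = -456297127/15390172 - 24167*sqrt(129653)/92341032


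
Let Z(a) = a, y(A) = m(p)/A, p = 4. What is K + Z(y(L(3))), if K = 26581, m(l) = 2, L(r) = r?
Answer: 79745/3 ≈ 26582.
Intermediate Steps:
y(A) = 2/A
K + Z(y(L(3))) = 26581 + 2/3 = 26581 + 2*(⅓) = 26581 + ⅔ = 79745/3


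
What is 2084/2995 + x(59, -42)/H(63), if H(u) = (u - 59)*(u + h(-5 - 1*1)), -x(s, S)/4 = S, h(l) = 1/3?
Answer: 77333/56905 ≈ 1.3590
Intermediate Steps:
h(l) = ⅓
x(s, S) = -4*S
H(u) = (-59 + u)*(⅓ + u) (H(u) = (u - 59)*(u + ⅓) = (-59 + u)*(⅓ + u))
2084/2995 + x(59, -42)/H(63) = 2084/2995 + (-4*(-42))/(-59/3 + 63² - 176/3*63) = 2084*(1/2995) + 168/(-59/3 + 3969 - 3696) = 2084/2995 + 168/(760/3) = 2084/2995 + 168*(3/760) = 2084/2995 + 63/95 = 77333/56905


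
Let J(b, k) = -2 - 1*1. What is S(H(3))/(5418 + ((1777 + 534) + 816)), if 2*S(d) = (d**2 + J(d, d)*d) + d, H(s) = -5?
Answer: 7/3418 ≈ 0.0020480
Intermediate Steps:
J(b, k) = -3 (J(b, k) = -2 - 1 = -3)
S(d) = d**2/2 - d (S(d) = ((d**2 - 3*d) + d)/2 = (d**2 - 2*d)/2 = d**2/2 - d)
S(H(3))/(5418 + ((1777 + 534) + 816)) = ((1/2)*(-5)*(-2 - 5))/(5418 + ((1777 + 534) + 816)) = ((1/2)*(-5)*(-7))/(5418 + (2311 + 816)) = (35/2)/(5418 + 3127) = (35/2)/8545 = (1/8545)*(35/2) = 7/3418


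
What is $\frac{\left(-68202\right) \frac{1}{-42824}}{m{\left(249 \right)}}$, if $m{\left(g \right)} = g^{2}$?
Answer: $\frac{3789}{147507268} \approx 2.5687 \cdot 10^{-5}$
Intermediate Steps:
$\frac{\left(-68202\right) \frac{1}{-42824}}{m{\left(249 \right)}} = \frac{\left(-68202\right) \frac{1}{-42824}}{249^{2}} = \frac{\left(-68202\right) \left(- \frac{1}{42824}\right)}{62001} = \frac{34101}{21412} \cdot \frac{1}{62001} = \frac{3789}{147507268}$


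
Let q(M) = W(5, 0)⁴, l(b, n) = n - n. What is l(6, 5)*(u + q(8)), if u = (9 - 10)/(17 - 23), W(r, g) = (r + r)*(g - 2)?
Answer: 0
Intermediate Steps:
W(r, g) = 2*r*(-2 + g) (W(r, g) = (2*r)*(-2 + g) = 2*r*(-2 + g))
l(b, n) = 0
q(M) = 160000 (q(M) = (2*5*(-2 + 0))⁴ = (2*5*(-2))⁴ = (-20)⁴ = 160000)
u = ⅙ (u = -1/(-6) = -1*(-⅙) = ⅙ ≈ 0.16667)
l(6, 5)*(u + q(8)) = 0*(⅙ + 160000) = 0*(960001/6) = 0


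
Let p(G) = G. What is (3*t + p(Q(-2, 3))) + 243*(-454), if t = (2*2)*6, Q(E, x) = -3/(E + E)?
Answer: -440997/4 ≈ -1.1025e+5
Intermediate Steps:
Q(E, x) = -3/(2*E) (Q(E, x) = -3*1/(2*E) = -3/(2*E))
t = 24 (t = 4*6 = 24)
(3*t + p(Q(-2, 3))) + 243*(-454) = (3*24 - 3/2/(-2)) + 243*(-454) = (72 - 3/2*(-½)) - 110322 = (72 + ¾) - 110322 = 291/4 - 110322 = -440997/4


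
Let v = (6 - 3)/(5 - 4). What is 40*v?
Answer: 120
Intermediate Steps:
v = 3 (v = 3/1 = 3*1 = 3)
40*v = 40*3 = 120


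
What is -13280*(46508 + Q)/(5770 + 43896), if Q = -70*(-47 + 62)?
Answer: -301841120/24833 ≈ -12155.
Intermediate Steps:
Q = -1050 (Q = -70*15 = -1050)
-13280*(46508 + Q)/(5770 + 43896) = -13280*(46508 - 1050)/(5770 + 43896) = -13280/(49666/45458) = -13280/(49666*(1/45458)) = -13280/24833/22729 = -13280*22729/24833 = -301841120/24833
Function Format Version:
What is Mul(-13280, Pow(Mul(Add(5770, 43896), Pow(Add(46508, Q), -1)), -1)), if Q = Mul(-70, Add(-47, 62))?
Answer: Rational(-301841120, 24833) ≈ -12155.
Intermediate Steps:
Q = -1050 (Q = Mul(-70, 15) = -1050)
Mul(-13280, Pow(Mul(Add(5770, 43896), Pow(Add(46508, Q), -1)), -1)) = Mul(-13280, Pow(Mul(Add(5770, 43896), Pow(Add(46508, -1050), -1)), -1)) = Mul(-13280, Pow(Mul(49666, Pow(45458, -1)), -1)) = Mul(-13280, Pow(Mul(49666, Rational(1, 45458)), -1)) = Mul(-13280, Pow(Rational(24833, 22729), -1)) = Mul(-13280, Rational(22729, 24833)) = Rational(-301841120, 24833)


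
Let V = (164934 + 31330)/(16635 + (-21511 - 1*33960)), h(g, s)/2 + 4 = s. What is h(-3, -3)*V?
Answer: 98132/1387 ≈ 70.751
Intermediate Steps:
h(g, s) = -8 + 2*s
V = -49066/9709 (V = 196264/(16635 + (-21511 - 33960)) = 196264/(16635 - 55471) = 196264/(-38836) = 196264*(-1/38836) = -49066/9709 ≈ -5.0537)
h(-3, -3)*V = (-8 + 2*(-3))*(-49066/9709) = (-8 - 6)*(-49066/9709) = -14*(-49066/9709) = 98132/1387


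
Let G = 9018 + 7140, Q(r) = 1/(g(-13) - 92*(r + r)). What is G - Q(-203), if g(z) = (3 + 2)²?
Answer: 603937565/37377 ≈ 16158.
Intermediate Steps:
g(z) = 25 (g(z) = 5² = 25)
Q(r) = 1/(25 - 184*r) (Q(r) = 1/(25 - 92*(r + r)) = 1/(25 - 184*r))
G = 16158
G - Q(-203) = 16158 - (-1)/(-25 + 184*(-203)) = 16158 - (-1)/(-25 - 37352) = 16158 - (-1)/(-37377) = 16158 - (-1)*(-1)/37377 = 16158 - 1*1/37377 = 16158 - 1/37377 = 603937565/37377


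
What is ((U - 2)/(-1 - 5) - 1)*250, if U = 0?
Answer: -500/3 ≈ -166.67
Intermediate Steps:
((U - 2)/(-1 - 5) - 1)*250 = ((0 - 2)/(-1 - 5) - 1)*250 = (-2/(-6) - 1)*250 = (-2*(-1/6) - 1)*250 = (1/3 - 1)*250 = -2/3*250 = -500/3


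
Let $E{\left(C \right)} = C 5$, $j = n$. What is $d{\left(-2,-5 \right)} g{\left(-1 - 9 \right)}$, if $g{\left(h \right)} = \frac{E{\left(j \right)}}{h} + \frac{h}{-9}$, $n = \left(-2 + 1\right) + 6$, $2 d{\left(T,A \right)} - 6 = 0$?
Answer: $- \frac{25}{6} \approx -4.1667$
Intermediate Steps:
$d{\left(T,A \right)} = 3$ ($d{\left(T,A \right)} = 3 + \frac{1}{2} \cdot 0 = 3 + 0 = 3$)
$n = 5$ ($n = -1 + 6 = 5$)
$j = 5$
$E{\left(C \right)} = 5 C$
$g{\left(h \right)} = \frac{25}{h} - \frac{h}{9}$ ($g{\left(h \right)} = \frac{5 \cdot 5}{h} + \frac{h}{-9} = \frac{25}{h} + h \left(- \frac{1}{9}\right) = \frac{25}{h} - \frac{h}{9}$)
$d{\left(-2,-5 \right)} g{\left(-1 - 9 \right)} = 3 \left(\frac{25}{-1 - 9} - \frac{-1 - 9}{9}\right) = 3 \left(\frac{25}{-10} - - \frac{10}{9}\right) = 3 \left(25 \left(- \frac{1}{10}\right) + \frac{10}{9}\right) = 3 \left(- \frac{5}{2} + \frac{10}{9}\right) = 3 \left(- \frac{25}{18}\right) = - \frac{25}{6}$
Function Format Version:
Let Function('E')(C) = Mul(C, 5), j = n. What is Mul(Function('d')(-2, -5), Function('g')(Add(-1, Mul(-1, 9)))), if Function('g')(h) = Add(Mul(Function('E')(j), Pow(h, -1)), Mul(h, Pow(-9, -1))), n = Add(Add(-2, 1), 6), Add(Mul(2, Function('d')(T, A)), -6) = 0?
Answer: Rational(-25, 6) ≈ -4.1667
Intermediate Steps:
Function('d')(T, A) = 3 (Function('d')(T, A) = Add(3, Mul(Rational(1, 2), 0)) = Add(3, 0) = 3)
n = 5 (n = Add(-1, 6) = 5)
j = 5
Function('E')(C) = Mul(5, C)
Function('g')(h) = Add(Mul(25, Pow(h, -1)), Mul(Rational(-1, 9), h)) (Function('g')(h) = Add(Mul(Mul(5, 5), Pow(h, -1)), Mul(h, Pow(-9, -1))) = Add(Mul(25, Pow(h, -1)), Mul(h, Rational(-1, 9))) = Add(Mul(25, Pow(h, -1)), Mul(Rational(-1, 9), h)))
Mul(Function('d')(-2, -5), Function('g')(Add(-1, Mul(-1, 9)))) = Mul(3, Add(Mul(25, Pow(Add(-1, Mul(-1, 9)), -1)), Mul(Rational(-1, 9), Add(-1, Mul(-1, 9))))) = Mul(3, Add(Mul(25, Pow(Add(-1, -9), -1)), Mul(Rational(-1, 9), Add(-1, -9)))) = Mul(3, Add(Mul(25, Pow(-10, -1)), Mul(Rational(-1, 9), -10))) = Mul(3, Add(Mul(25, Rational(-1, 10)), Rational(10, 9))) = Mul(3, Add(Rational(-5, 2), Rational(10, 9))) = Mul(3, Rational(-25, 18)) = Rational(-25, 6)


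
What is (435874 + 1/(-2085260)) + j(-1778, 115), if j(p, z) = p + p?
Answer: 901495432679/2085260 ≈ 4.3232e+5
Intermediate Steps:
j(p, z) = 2*p
(435874 + 1/(-2085260)) + j(-1778, 115) = (435874 + 1/(-2085260)) + 2*(-1778) = (435874 - 1/2085260) - 3556 = 908910617239/2085260 - 3556 = 901495432679/2085260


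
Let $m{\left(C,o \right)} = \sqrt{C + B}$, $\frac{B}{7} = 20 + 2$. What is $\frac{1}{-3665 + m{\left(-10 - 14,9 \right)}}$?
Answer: $- \frac{733}{2686419} - \frac{\sqrt{130}}{13432095} \approx -0.0002737$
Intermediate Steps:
$B = 154$ ($B = 7 \left(20 + 2\right) = 7 \cdot 22 = 154$)
$m{\left(C,o \right)} = \sqrt{154 + C}$ ($m{\left(C,o \right)} = \sqrt{C + 154} = \sqrt{154 + C}$)
$\frac{1}{-3665 + m{\left(-10 - 14,9 \right)}} = \frac{1}{-3665 + \sqrt{154 - 24}} = \frac{1}{-3665 + \sqrt{130}}$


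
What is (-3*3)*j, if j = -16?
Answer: 144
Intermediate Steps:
(-3*3)*j = -3*3*(-16) = -9*(-16) = 144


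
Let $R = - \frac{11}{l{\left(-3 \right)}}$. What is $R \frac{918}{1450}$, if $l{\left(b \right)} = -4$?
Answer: $\frac{5049}{2900} \approx 1.741$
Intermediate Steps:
$R = \frac{11}{4}$ ($R = - \frac{11}{-4} = \left(-11\right) \left(- \frac{1}{4}\right) = \frac{11}{4} \approx 2.75$)
$R \frac{918}{1450} = \frac{11 \cdot \frac{918}{1450}}{4} = \frac{11 \cdot 918 \cdot \frac{1}{1450}}{4} = \frac{11}{4} \cdot \frac{459}{725} = \frac{5049}{2900}$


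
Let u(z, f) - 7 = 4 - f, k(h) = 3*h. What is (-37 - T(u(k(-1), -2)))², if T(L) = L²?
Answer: 42436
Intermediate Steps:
u(z, f) = 11 - f (u(z, f) = 7 + (4 - f) = 11 - f)
(-37 - T(u(k(-1), -2)))² = (-37 - (11 - 1*(-2))²)² = (-37 - (11 + 2)²)² = (-37 - 1*13²)² = (-37 - 1*169)² = (-37 - 169)² = (-206)² = 42436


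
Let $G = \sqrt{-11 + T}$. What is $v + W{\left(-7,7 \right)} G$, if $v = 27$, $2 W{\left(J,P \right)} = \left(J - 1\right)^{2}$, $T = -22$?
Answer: $27 + 32 i \sqrt{33} \approx 27.0 + 183.83 i$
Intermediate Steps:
$W{\left(J,P \right)} = \frac{\left(-1 + J\right)^{2}}{2}$ ($W{\left(J,P \right)} = \frac{\left(J - 1\right)^{2}}{2} = \frac{\left(-1 + J\right)^{2}}{2}$)
$G = i \sqrt{33}$ ($G = \sqrt{-11 - 22} = \sqrt{-33} = i \sqrt{33} \approx 5.7446 i$)
$v + W{\left(-7,7 \right)} G = 27 + \frac{\left(-1 - 7\right)^{2}}{2} i \sqrt{33} = 27 + \frac{\left(-8\right)^{2}}{2} i \sqrt{33} = 27 + \frac{1}{2} \cdot 64 i \sqrt{33} = 27 + 32 i \sqrt{33}$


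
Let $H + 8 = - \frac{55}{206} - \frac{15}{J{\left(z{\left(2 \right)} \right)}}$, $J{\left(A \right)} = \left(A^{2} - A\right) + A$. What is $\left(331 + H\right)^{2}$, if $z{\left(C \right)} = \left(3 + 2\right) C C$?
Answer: $\frac{7070339498121}{67897600} \approx 1.0413 \cdot 10^{5}$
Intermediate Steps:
$z{\left(C \right)} = 5 C^{2}$ ($z{\left(C \right)} = 5 C C = 5 C^{2}$)
$J{\left(A \right)} = A^{2}$
$H = - \frac{68429}{8240}$ ($H = -8 - \left(\frac{3}{80} + \frac{55}{206}\right) = -8 - \left(\frac{55}{206} + \frac{15}{\left(5 \cdot 4\right)^{2}}\right) = -8 - \left(\frac{55}{206} + \frac{15}{20^{2}}\right) = -8 - \left(\frac{55}{206} + \frac{15}{400}\right) = -8 - \frac{2509}{8240} = - \frac{68429}{8240} \approx -8.3045$)
$\left(331 + H\right)^{2} = \left(331 - \frac{68429}{8240}\right)^{2} = \left(\frac{2659011}{8240}\right)^{2} = \frac{7070339498121}{67897600}$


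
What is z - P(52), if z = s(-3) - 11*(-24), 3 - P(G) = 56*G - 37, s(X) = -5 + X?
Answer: 3128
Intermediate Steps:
P(G) = 40 - 56*G (P(G) = 3 - (56*G - 37) = 3 - (-37 + 56*G) = 3 + (37 - 56*G) = 40 - 56*G)
z = 256 (z = (-5 - 3) - 11*(-24) = -8 + 264 = 256)
z - P(52) = 256 - (40 - 56*52) = 256 - (40 - 2912) = 256 - 1*(-2872) = 256 + 2872 = 3128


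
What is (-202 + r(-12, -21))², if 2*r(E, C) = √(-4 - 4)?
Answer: (202 - I*√2)² ≈ 40802.0 - 571.3*I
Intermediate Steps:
r(E, C) = I*√2 (r(E, C) = √(-4 - 4)/2 = √(-8)/2 = (2*I*√2)/2 = I*√2)
(-202 + r(-12, -21))² = (-202 + I*√2)²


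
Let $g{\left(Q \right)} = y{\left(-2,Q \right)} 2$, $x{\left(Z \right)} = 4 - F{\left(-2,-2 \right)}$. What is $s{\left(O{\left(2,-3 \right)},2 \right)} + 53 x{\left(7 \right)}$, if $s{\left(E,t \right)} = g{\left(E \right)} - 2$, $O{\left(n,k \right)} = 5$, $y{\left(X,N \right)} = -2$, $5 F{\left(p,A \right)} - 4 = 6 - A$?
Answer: $\frac{394}{5} \approx 78.8$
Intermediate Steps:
$F{\left(p,A \right)} = 2 - \frac{A}{5}$ ($F{\left(p,A \right)} = \frac{4}{5} + \frac{6 - A}{5} = \frac{4}{5} - \left(- \frac{6}{5} + \frac{A}{5}\right) = 2 - \frac{A}{5}$)
$x{\left(Z \right)} = \frac{8}{5}$ ($x{\left(Z \right)} = 4 - \left(2 - - \frac{2}{5}\right) = 4 - \left(2 + \frac{2}{5}\right) = 4 - \frac{12}{5} = \frac{8}{5}$)
$g{\left(Q \right)} = -4$ ($g{\left(Q \right)} = \left(-2\right) 2 = -4$)
$s{\left(E,t \right)} = -6$ ($s{\left(E,t \right)} = -4 - 2 = -6$)
$s{\left(O{\left(2,-3 \right)},2 \right)} + 53 x{\left(7 \right)} = -6 + 53 \cdot \frac{8}{5} = -6 + \frac{424}{5} = \frac{394}{5}$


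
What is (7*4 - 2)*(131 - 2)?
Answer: 3354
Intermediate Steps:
(7*4 - 2)*(131 - 2) = (28 - 2)*129 = 26*129 = 3354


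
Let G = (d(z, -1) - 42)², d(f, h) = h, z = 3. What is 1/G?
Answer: 1/1849 ≈ 0.00054083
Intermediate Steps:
G = 1849 (G = (-1 - 42)² = (-43)² = 1849)
1/G = 1/1849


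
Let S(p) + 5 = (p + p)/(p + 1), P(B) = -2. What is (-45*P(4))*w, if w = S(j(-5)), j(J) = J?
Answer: -225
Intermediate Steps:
S(p) = -5 + 2*p/(1 + p) (S(p) = -5 + (p + p)/(p + 1) = -5 + (2*p)/(1 + p) = -5 + 2*p/(1 + p))
w = -5/2 (w = (-5 - 3*(-5))/(1 - 5) = (-5 + 15)/(-4) = -¼*10 = -5/2 ≈ -2.5000)
(-45*P(4))*w = -45*(-2)*(-5/2) = 90*(-5/2) = -225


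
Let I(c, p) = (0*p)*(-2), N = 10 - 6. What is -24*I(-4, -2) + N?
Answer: 4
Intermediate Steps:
N = 4
I(c, p) = 0 (I(c, p) = 0*(-2) = 0)
-24*I(-4, -2) + N = -24*0 + 4 = 0 + 4 = 4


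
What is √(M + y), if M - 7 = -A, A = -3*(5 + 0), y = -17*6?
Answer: 4*I*√5 ≈ 8.9443*I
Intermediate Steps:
y = -102
A = -15 (A = -3*5 = -15)
M = 22 (M = 7 - 1*(-15) = 7 + 15 = 22)
√(M + y) = √(22 - 102) = √(-80) = 4*I*√5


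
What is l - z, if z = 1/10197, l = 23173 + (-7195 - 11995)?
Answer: 40614650/10197 ≈ 3983.0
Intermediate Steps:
l = 3983 (l = 23173 - 19190 = 3983)
z = 1/10197 ≈ 9.8068e-5
l - z = 3983 - 1*1/10197 = 3983 - 1/10197 = 40614650/10197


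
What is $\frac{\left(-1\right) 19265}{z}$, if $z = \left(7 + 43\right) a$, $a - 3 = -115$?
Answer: $\frac{3853}{1120} \approx 3.4402$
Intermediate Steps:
$a = -112$ ($a = 3 - 115 = -112$)
$z = -5600$ ($z = \left(7 + 43\right) \left(-112\right) = 50 \left(-112\right) = -5600$)
$\frac{\left(-1\right) 19265}{z} = \frac{\left(-1\right) 19265}{-5600} = \left(-19265\right) \left(- \frac{1}{5600}\right) = \frac{3853}{1120}$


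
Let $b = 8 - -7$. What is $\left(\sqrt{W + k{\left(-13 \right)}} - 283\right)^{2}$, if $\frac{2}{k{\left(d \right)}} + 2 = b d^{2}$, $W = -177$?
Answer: $\frac{\left(716839 - i \sqrt{1135642687}\right)^{2}}{6416089} \approx 79912.0 - 7530.1 i$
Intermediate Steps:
$b = 15$ ($b = 8 + 7 = 15$)
$k{\left(d \right)} = \frac{2}{-2 + 15 d^{2}}$
$\left(\sqrt{W + k{\left(-13 \right)}} - 283\right)^{2} = \left(\sqrt{-177 + \frac{2}{-2 + 15 \left(-13\right)^{2}}} - 283\right)^{2} = \left(\sqrt{-177 + \frac{2}{-2 + 15 \cdot 169}} - 283\right)^{2} = \left(\sqrt{-177 + \frac{2}{-2 + 2535}} - 283\right)^{2} = \left(\sqrt{-177 + \frac{2}{2533}} - 283\right)^{2} = \left(\sqrt{- \frac{448339}{2533}} - 283\right)^{2} = \left(\frac{i \sqrt{1135642687}}{2533} - 283\right)^{2} = \left(-283 + \frac{i \sqrt{1135642687}}{2533}\right)^{2}$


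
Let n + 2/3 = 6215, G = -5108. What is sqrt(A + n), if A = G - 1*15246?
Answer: 13*I*sqrt(753)/3 ≈ 118.91*I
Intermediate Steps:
n = 18643/3 (n = -2/3 + 6215 = 18643/3 ≈ 6214.3)
A = -20354 (A = -5108 - 1*15246 = -5108 - 15246 = -20354)
sqrt(A + n) = sqrt(-20354 + 18643/3) = sqrt(-42419/3) = 13*I*sqrt(753)/3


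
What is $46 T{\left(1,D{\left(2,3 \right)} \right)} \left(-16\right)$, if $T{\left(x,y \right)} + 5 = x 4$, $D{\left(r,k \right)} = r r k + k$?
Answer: $736$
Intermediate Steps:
$D{\left(r,k \right)} = k + k r^{2}$ ($D{\left(r,k \right)} = r^{2} k + k = k r^{2} + k = k + k r^{2}$)
$T{\left(x,y \right)} = -5 + 4 x$ ($T{\left(x,y \right)} = -5 + x 4 = -5 + 4 x$)
$46 T{\left(1,D{\left(2,3 \right)} \right)} \left(-16\right) = 46 \left(-5 + 4 \cdot 1\right) \left(-16\right) = 46 \left(-5 + 4\right) \left(-16\right) = 46 \left(-1\right) \left(-16\right) = \left(-46\right) \left(-16\right) = 736$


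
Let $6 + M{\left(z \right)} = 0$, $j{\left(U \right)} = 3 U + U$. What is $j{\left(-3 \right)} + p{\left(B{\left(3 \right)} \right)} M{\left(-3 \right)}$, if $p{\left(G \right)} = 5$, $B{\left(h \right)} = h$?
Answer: $-42$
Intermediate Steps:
$j{\left(U \right)} = 4 U$
$M{\left(z \right)} = -6$ ($M{\left(z \right)} = -6 + 0 = -6$)
$j{\left(-3 \right)} + p{\left(B{\left(3 \right)} \right)} M{\left(-3 \right)} = 4 \left(-3\right) + 5 \left(-6\right) = -12 - 30 = -42$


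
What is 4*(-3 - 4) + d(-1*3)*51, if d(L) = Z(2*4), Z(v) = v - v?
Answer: -28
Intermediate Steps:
Z(v) = 0
d(L) = 0
4*(-3 - 4) + d(-1*3)*51 = 4*(-3 - 4) + 0*51 = 4*(-7) + 0 = -28 + 0 = -28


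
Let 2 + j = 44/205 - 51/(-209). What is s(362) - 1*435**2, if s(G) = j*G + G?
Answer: -8115741353/42845 ≈ -1.8942e+5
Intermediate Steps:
j = -66039/42845 (j = -2 + (44/205 - 51/(-209)) = -2 + (44*(1/205) - 51*(-1/209)) = -2 + (44/205 + 51/209) = -2 + 19651/42845 = -66039/42845 ≈ -1.5413)
s(G) = -23194*G/42845 (s(G) = -66039*G/42845 + G = -23194*G/42845)
s(362) - 1*435**2 = -23194/42845*362 - 1*435**2 = -8396228/42845 - 1*189225 = -8396228/42845 - 189225 = -8115741353/42845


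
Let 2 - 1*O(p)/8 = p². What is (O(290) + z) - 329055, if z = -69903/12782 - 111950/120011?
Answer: -1536811412400911/1533980602 ≈ -1.0018e+6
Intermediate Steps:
O(p) = 16 - 8*p²
z = -9820073833/1533980602 (z = -69903*1/12782 - 111950*1/120011 = -69903/12782 - 111950/120011 = -9820073833/1533980602 ≈ -6.4017)
(O(290) + z) - 329055 = ((16 - 8*290²) - 9820073833/1533980602) - 329055 = ((16 - 8*84100) - 9820073833/1533980602) - 329055 = ((16 - 672800) - 9820073833/1533980602) - 329055 = (-672784 - 9820073833/1533980602) - 329055 = -1032047425409801/1533980602 - 329055 = -1536811412400911/1533980602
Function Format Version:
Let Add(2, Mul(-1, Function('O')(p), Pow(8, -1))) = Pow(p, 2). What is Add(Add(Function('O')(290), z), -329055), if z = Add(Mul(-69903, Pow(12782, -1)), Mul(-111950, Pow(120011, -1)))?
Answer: Rational(-1536811412400911, 1533980602) ≈ -1.0018e+6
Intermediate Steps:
Function('O')(p) = Add(16, Mul(-8, Pow(p, 2)))
z = Rational(-9820073833, 1533980602) (z = Add(Mul(-69903, Rational(1, 12782)), Mul(-111950, Rational(1, 120011))) = Add(Rational(-69903, 12782), Rational(-111950, 120011)) = Rational(-9820073833, 1533980602) ≈ -6.4017)
Add(Add(Function('O')(290), z), -329055) = Add(Add(Add(16, Mul(-8, Pow(290, 2))), Rational(-9820073833, 1533980602)), -329055) = Add(Add(Add(16, Mul(-8, 84100)), Rational(-9820073833, 1533980602)), -329055) = Add(Add(Add(16, -672800), Rational(-9820073833, 1533980602)), -329055) = Add(Add(-672784, Rational(-9820073833, 1533980602)), -329055) = Add(Rational(-1032047425409801, 1533980602), -329055) = Rational(-1536811412400911, 1533980602)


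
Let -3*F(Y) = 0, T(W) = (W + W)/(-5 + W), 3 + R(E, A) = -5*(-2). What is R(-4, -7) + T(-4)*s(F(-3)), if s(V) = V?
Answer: 7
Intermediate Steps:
R(E, A) = 7 (R(E, A) = -3 - 5*(-2) = -3 + 10 = 7)
T(W) = 2*W/(-5 + W) (T(W) = (2*W)/(-5 + W) = 2*W/(-5 + W))
F(Y) = 0 (F(Y) = -⅓*0 = 0)
R(-4, -7) + T(-4)*s(F(-3)) = 7 + (2*(-4)/(-5 - 4))*0 = 7 + (2*(-4)/(-9))*0 = 7 + (2*(-4)*(-⅑))*0 = 7 + (8/9)*0 = 7 + 0 = 7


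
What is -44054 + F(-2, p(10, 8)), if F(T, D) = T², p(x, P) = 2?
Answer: -44050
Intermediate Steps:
-44054 + F(-2, p(10, 8)) = -44054 + (-2)² = -44054 + 4 = -44050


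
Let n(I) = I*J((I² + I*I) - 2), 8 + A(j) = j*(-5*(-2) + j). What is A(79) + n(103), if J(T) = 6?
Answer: 7641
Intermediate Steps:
A(j) = -8 + j*(10 + j) (A(j) = -8 + j*(-5*(-2) + j) = -8 + j*(10 + j))
n(I) = 6*I (n(I) = I*6 = 6*I)
A(79) + n(103) = (-8 + 79² + 10*79) + 6*103 = (-8 + 6241 + 790) + 618 = 7023 + 618 = 7641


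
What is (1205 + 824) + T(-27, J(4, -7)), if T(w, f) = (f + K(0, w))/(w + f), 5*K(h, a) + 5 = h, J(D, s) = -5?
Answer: 32467/16 ≈ 2029.2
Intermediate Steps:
K(h, a) = -1 + h/5
T(w, f) = (-1 + f)/(f + w) (T(w, f) = (f + (-1 + (⅕)*0))/(w + f) = (f + (-1 + 0))/(f + w) = (f - 1)/(f + w) = (-1 + f)/(f + w))
(1205 + 824) + T(-27, J(4, -7)) = (1205 + 824) + (-1 - 5)/(-5 - 27) = 2029 - 6/(-32) = 2029 - 1/32*(-6) = 2029 + 3/16 = 32467/16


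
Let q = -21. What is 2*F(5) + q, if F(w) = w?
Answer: -11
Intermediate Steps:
2*F(5) + q = 2*5 - 21 = 10 - 21 = -11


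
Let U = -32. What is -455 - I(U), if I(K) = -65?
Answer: -390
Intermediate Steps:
-455 - I(U) = -455 - 1*(-65) = -455 + 65 = -390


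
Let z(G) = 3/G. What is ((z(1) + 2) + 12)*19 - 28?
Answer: 295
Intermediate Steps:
((z(1) + 2) + 12)*19 - 28 = ((3/1 + 2) + 12)*19 - 28 = ((3*1 + 2) + 12)*19 - 28 = ((3 + 2) + 12)*19 - 28 = (5 + 12)*19 - 28 = 17*19 - 28 = 323 - 28 = 295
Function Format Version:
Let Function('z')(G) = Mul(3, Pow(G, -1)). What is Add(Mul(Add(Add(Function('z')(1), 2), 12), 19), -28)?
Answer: 295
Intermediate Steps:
Add(Mul(Add(Add(Function('z')(1), 2), 12), 19), -28) = Add(Mul(Add(Add(Mul(3, Pow(1, -1)), 2), 12), 19), -28) = Add(Mul(Add(Add(Mul(3, 1), 2), 12), 19), -28) = Add(Mul(Add(Add(3, 2), 12), 19), -28) = Add(Mul(Add(5, 12), 19), -28) = Add(Mul(17, 19), -28) = Add(323, -28) = 295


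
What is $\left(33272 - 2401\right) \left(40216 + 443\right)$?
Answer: $1255183989$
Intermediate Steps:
$\left(33272 - 2401\right) \left(40216 + 443\right) = \left(33272 + \left(-4177 + 1776\right)\right) 40659 = \left(33272 - 2401\right) 40659 = 30871 \cdot 40659 = 1255183989$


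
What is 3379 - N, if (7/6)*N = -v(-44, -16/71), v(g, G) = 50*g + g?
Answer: 10189/7 ≈ 1455.6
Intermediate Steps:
v(g, G) = 51*g
N = 13464/7 (N = 6*(-51*(-44))/7 = 6*(-1*(-2244))/7 = (6/7)*2244 = 13464/7 ≈ 1923.4)
3379 - N = 3379 - 1*13464/7 = 3379 - 13464/7 = 10189/7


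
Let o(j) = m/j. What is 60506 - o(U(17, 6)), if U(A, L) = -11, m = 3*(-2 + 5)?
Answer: 665575/11 ≈ 60507.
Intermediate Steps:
m = 9 (m = 3*3 = 9)
o(j) = 9/j
60506 - o(U(17, 6)) = 60506 - 9/(-11) = 60506 - 9*(-1)/11 = 60506 - 1*(-9/11) = 60506 + 9/11 = 665575/11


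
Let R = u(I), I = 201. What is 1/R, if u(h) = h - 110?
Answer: 1/91 ≈ 0.010989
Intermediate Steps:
u(h) = -110 + h
R = 91 (R = -110 + 201 = 91)
1/R = 1/91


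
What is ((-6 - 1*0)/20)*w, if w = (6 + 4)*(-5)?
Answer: 15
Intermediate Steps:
w = -50 (w = 10*(-5) = -50)
((-6 - 1*0)/20)*w = ((-6 - 1*0)/20)*(-50) = ((-6 + 0)*(1/20))*(-50) = -6*1/20*(-50) = -3/10*(-50) = 15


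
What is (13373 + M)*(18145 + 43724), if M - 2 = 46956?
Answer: 3732618639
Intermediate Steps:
M = 46958 (M = 2 + 46956 = 46958)
(13373 + M)*(18145 + 43724) = (13373 + 46958)*(18145 + 43724) = 60331*61869 = 3732618639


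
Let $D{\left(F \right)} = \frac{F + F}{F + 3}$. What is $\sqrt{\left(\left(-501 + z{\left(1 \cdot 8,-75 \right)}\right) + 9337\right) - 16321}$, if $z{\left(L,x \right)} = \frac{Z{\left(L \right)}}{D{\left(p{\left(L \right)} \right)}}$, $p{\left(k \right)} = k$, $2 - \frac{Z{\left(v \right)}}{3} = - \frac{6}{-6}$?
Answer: $\frac{3 i \sqrt{13303}}{4} \approx 86.504 i$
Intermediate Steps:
$Z{\left(v \right)} = 3$ ($Z{\left(v \right)} = 6 - 3 \left(- \frac{6}{-6}\right) = 6 - 3 \left(\left(-6\right) \left(- \frac{1}{6}\right)\right) = 6 - 3 = 3$)
$D{\left(F \right)} = \frac{2 F}{3 + F}$
$z{\left(L,x \right)} = \frac{3 \left(3 + L\right)}{2 L}$ ($z{\left(L,x \right)} = \frac{3}{2 L \frac{1}{3 + L}} = 3 \frac{3 + L}{2 L} = \frac{3 \left(3 + L\right)}{2 L}$)
$\sqrt{\left(\left(-501 + z{\left(1 \cdot 8,-75 \right)}\right) + 9337\right) - 16321} = \sqrt{\left(\left(-501 + \frac{3 \left(3 + 1 \cdot 8\right)}{2 \cdot 1 \cdot 8}\right) + 9337\right) - 16321} = \sqrt{\left(\left(-501 + \frac{3 \left(3 + 8\right)}{2 \cdot 8}\right) + 9337\right) - 16321} = \sqrt{\left(\left(-501 + \frac{3}{2} \cdot \frac{1}{8} \cdot 11\right) + 9337\right) - 16321} = \sqrt{\left(\left(-501 + \frac{33}{16}\right) + 9337\right) - 16321} = \sqrt{\left(- \frac{7983}{16} + 9337\right) - 16321} = \sqrt{\frac{141409}{16} - 16321} = \sqrt{- \frac{119727}{16}} = \frac{3 i \sqrt{13303}}{4}$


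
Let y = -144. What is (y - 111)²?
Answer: 65025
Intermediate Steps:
(y - 111)² = (-144 - 111)² = (-255)² = 65025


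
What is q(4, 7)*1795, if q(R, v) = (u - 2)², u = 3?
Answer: 1795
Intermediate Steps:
q(R, v) = 1 (q(R, v) = (3 - 2)² = 1² = 1)
q(4, 7)*1795 = 1*1795 = 1795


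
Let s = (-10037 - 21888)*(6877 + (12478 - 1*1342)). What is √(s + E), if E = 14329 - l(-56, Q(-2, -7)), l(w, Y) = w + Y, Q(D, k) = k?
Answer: I*√575050633 ≈ 23980.0*I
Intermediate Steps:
l(w, Y) = Y + w
E = 14392 (E = 14329 - (-7 - 56) = 14329 - 1*(-63) = 14329 + 63 = 14392)
s = -575065025 (s = -31925*(6877 + (12478 - 1342)) = -31925*(6877 + 11136) = -31925*18013 = -575065025)
√(s + E) = √(-575065025 + 14392) = √(-575050633) = I*√575050633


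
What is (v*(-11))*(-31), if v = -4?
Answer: -1364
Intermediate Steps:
(v*(-11))*(-31) = -4*(-11)*(-31) = 44*(-31) = -1364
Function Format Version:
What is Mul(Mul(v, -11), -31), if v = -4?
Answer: -1364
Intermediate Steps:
Mul(Mul(v, -11), -31) = Mul(Mul(-4, -11), -31) = Mul(44, -31) = -1364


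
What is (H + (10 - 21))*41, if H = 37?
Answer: 1066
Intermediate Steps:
(H + (10 - 21))*41 = (37 + (10 - 21))*41 = (37 - 11)*41 = 26*41 = 1066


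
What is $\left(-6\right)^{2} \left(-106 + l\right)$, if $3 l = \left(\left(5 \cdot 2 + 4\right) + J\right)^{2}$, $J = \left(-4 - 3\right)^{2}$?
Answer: $43812$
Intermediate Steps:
$J = 49$ ($J = \left(-7\right)^{2} = 49$)
$l = 1323$ ($l = \frac{\left(\left(5 \cdot 2 + 4\right) + 49\right)^{2}}{3} = \frac{\left(\left(10 + 4\right) + 49\right)^{2}}{3} = \frac{\left(14 + 49\right)^{2}}{3} = \frac{63^{2}}{3} = \frac{1}{3} \cdot 3969 = 1323$)
$\left(-6\right)^{2} \left(-106 + l\right) = \left(-6\right)^{2} \left(-106 + 1323\right) = 36 \cdot 1217 = 43812$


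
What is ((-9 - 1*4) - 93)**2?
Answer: 11236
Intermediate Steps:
((-9 - 1*4) - 93)**2 = ((-9 - 4) - 93)**2 = (-13 - 93)**2 = (-106)**2 = 11236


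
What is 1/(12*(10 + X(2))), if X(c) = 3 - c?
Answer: 1/132 ≈ 0.0075758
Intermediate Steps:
1/(12*(10 + X(2))) = 1/(12*(10 + (3 - 1*2))) = 1/(12*(10 + (3 - 2))) = 1/(12*(10 + 1)) = 1/(12*11) = 1/132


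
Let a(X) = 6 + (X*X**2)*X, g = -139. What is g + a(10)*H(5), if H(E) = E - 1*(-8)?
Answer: 129939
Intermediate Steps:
a(X) = 6 + X**4 (a(X) = 6 + X**3*X = 6 + X**4)
H(E) = 8 + E (H(E) = E + 8 = 8 + E)
g + a(10)*H(5) = -139 + (6 + 10**4)*(8 + 5) = -139 + (6 + 10000)*13 = -139 + 10006*13 = -139 + 130078 = 129939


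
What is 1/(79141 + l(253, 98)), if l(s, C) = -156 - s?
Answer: 1/78732 ≈ 1.2701e-5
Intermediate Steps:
1/(79141 + l(253, 98)) = 1/(79141 + (-156 - 1*253)) = 1/(79141 + (-156 - 253)) = 1/(79141 - 409) = 1/78732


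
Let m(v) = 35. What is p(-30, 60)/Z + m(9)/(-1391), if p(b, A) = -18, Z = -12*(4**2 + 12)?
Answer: 2213/77896 ≈ 0.028410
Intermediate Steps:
Z = -336 (Z = -12*(16 + 12) = -12*28 = -336)
p(-30, 60)/Z + m(9)/(-1391) = -18/(-336) + 35/(-1391) = -18*(-1/336) + 35*(-1/1391) = 3/56 - 35/1391 = 2213/77896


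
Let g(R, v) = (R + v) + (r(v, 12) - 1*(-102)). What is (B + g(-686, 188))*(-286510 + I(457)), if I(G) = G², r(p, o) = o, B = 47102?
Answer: -3628166598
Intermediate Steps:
g(R, v) = 114 + R + v (g(R, v) = (R + v) + (12 - 1*(-102)) = (R + v) + (12 + 102) = (R + v) + 114 = 114 + R + v)
(B + g(-686, 188))*(-286510 + I(457)) = (47102 + (114 - 686 + 188))*(-286510 + 457²) = (47102 - 384)*(-286510 + 208849) = 46718*(-77661) = -3628166598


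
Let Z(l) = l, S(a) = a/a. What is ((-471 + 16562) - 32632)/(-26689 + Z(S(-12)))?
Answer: 119/192 ≈ 0.61979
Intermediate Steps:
S(a) = 1
((-471 + 16562) - 32632)/(-26689 + Z(S(-12))) = ((-471 + 16562) - 32632)/(-26689 + 1) = (16091 - 32632)/(-26688) = -16541*(-1/26688) = 119/192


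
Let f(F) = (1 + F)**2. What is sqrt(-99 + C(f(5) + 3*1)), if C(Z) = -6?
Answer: I*sqrt(105) ≈ 10.247*I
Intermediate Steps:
sqrt(-99 + C(f(5) + 3*1)) = sqrt(-99 - 6) = sqrt(-105) = I*sqrt(105)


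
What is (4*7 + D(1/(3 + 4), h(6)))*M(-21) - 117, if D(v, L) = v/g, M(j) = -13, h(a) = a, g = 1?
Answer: -3380/7 ≈ -482.86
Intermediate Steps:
D(v, L) = v (D(v, L) = v/1 = v*1 = v)
(4*7 + D(1/(3 + 4), h(6)))*M(-21) - 117 = (4*7 + 1/(3 + 4))*(-13) - 117 = (28 + 1/7)*(-13) - 117 = (197/7)*(-13) - 117 = -2561/7 - 117 = -3380/7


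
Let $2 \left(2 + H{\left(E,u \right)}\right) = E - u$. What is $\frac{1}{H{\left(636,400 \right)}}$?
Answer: $\frac{1}{116} \approx 0.0086207$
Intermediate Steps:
$H{\left(E,u \right)} = -2 + \frac{E}{2} - \frac{u}{2}$ ($H{\left(E,u \right)} = -2 + \frac{E - u}{2} = -2 + \left(\frac{E}{2} - \frac{u}{2}\right) = -2 + \frac{E}{2} - \frac{u}{2}$)
$\frac{1}{H{\left(636,400 \right)}} = \frac{1}{-2 + \frac{1}{2} \cdot 636 - 200} = \frac{1}{-2 + 318 - 200} = \frac{1}{116}$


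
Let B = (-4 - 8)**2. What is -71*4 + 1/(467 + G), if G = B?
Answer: -173523/611 ≈ -284.00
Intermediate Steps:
B = 144 (B = (-12)**2 = 144)
G = 144
-71*4 + 1/(467 + G) = -71*4 + 1/(467 + 144) = -284 + 1/611 = -173523/611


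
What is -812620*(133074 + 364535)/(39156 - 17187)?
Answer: -404367025580/21969 ≈ -1.8406e+7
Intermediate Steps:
-812620*(133074 + 364535)/(39156 - 17187) = -812620/(21969/497609) = -812620/(21969*(1/497609)) = -812620/21969/497609 = -812620*497609/21969 = -404367025580/21969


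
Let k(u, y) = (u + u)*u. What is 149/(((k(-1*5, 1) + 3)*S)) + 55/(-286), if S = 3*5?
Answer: -101/20670 ≈ -0.0048863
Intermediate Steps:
k(u, y) = 2*u**2 (k(u, y) = (2*u)*u = 2*u**2)
S = 15
149/(((k(-1*5, 1) + 3)*S)) + 55/(-286) = 149/(((2*(-1*5)**2 + 3)*15)) + 55/(-286) = 149/(((2*(-5)**2 + 3)*15)) + 55*(-1/286) = 149/(((2*25 + 3)*15)) - 5/26 = 149/(((50 + 3)*15)) - 5/26 = 149/((53*15)) - 5/26 = 149/795 - 5/26 = -101/20670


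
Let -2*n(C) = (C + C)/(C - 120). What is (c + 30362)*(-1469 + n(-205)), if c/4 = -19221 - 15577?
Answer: 2079218916/13 ≈ 1.5994e+8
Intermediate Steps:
c = -139192 (c = 4*(-19221 - 15577) = 4*(-34798) = -139192)
n(C) = -C/(-120 + C) (n(C) = -(C + C)/(2*(C - 120)) = -2*C/(2*(-120 + C)) = -C/(-120 + C))
(c + 30362)*(-1469 + n(-205)) = (-139192 + 30362)*(-1469 - 1*(-205)/(-120 - 205)) = -108830*(-1469 - 1*(-205)/(-325)) = -108830*(-1469 - 1*(-205)*(-1/325)) = -108830*(-1469 - 41/65) = -108830*(-95526/65) = 2079218916/13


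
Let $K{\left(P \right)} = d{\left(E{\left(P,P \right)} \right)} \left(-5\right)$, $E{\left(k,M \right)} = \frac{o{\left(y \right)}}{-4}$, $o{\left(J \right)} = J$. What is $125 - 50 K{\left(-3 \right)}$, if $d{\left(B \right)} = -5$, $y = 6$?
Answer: $-1125$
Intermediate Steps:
$E{\left(k,M \right)} = - \frac{3}{2}$ ($E{\left(k,M \right)} = \frac{6}{-4} = 6 \left(- \frac{1}{4}\right) = - \frac{3}{2}$)
$K{\left(P \right)} = 25$ ($K{\left(P \right)} = \left(-5\right) \left(-5\right) = 25$)
$125 - 50 K{\left(-3 \right)} = 125 - 1250 = -1125$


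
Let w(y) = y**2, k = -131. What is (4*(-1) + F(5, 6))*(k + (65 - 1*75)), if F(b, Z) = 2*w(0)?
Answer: 564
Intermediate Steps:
F(b, Z) = 0 (F(b, Z) = 2*0**2 = 2*0 = 0)
(4*(-1) + F(5, 6))*(k + (65 - 1*75)) = (4*(-1) + 0)*(-131 + (65 - 1*75)) = (-4 + 0)*(-131 + (65 - 75)) = -4*(-131 - 10) = -4*(-141) = 564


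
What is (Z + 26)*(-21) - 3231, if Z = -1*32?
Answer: -3105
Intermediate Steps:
Z = -32
(Z + 26)*(-21) - 3231 = (-32 + 26)*(-21) - 3231 = -6*(-21) - 3231 = 126 - 3231 = -3105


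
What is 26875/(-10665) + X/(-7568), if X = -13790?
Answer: -5631965/8071272 ≈ -0.69778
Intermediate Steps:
26875/(-10665) + X/(-7568) = 26875/(-10665) - 13790/(-7568) = 26875*(-1/10665) - 13790*(-1/7568) = -5375/2133 + 6895/3784 = -5631965/8071272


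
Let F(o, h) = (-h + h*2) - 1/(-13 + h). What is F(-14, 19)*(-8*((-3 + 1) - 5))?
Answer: 3164/3 ≈ 1054.7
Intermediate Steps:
F(o, h) = h - 1/(-13 + h) (F(o, h) = (-h + 2*h) - 1/(-13 + h) = h - 1/(-13 + h))
F(-14, 19)*(-8*((-3 + 1) - 5)) = ((-1 + 19**2 - 13*19)/(-13 + 19))*(-8*((-3 + 1) - 5)) = ((-1 + 361 - 247)/6)*(-8*(-2 - 5)) = ((1/6)*113)*(-8*(-7)) = (113/6)*56 = 3164/3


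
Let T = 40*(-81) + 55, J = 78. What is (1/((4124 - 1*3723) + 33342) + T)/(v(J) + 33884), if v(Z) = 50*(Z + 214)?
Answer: -53735727/817997806 ≈ -0.065692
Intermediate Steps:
v(Z) = 10700 + 50*Z (v(Z) = 50*(214 + Z) = 10700 + 50*Z)
T = -3185 (T = -3240 + 55 = -3185)
(1/((4124 - 1*3723) + 33342) + T)/(v(J) + 33884) = (1/((4124 - 1*3723) + 33342) - 3185)/((10700 + 50*78) + 33884) = (1/((4124 - 3723) + 33342) - 3185)/((10700 + 3900) + 33884) = (1/(401 + 33342) - 3185)/(14600 + 33884) = (1/33743 - 3185)/48484 = (1/33743 - 3185)*(1/48484) = -107471454/33743*1/48484 = -53735727/817997806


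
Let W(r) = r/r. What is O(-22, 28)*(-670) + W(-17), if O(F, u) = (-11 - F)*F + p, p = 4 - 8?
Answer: 164821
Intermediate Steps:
p = -4
O(F, u) = -4 + F*(-11 - F) (O(F, u) = (-11 - F)*F - 4 = F*(-11 - F) - 4 = -4 + F*(-11 - F))
W(r) = 1
O(-22, 28)*(-670) + W(-17) = (-4 - 1*(-22)² - 11*(-22))*(-670) + 1 = (-4 - 1*484 + 242)*(-670) + 1 = (-4 - 484 + 242)*(-670) + 1 = -246*(-670) + 1 = 164820 + 1 = 164821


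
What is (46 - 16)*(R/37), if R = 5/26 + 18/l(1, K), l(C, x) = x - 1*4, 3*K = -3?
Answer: -1329/481 ≈ -2.7630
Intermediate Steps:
K = -1 (K = (⅓)*(-3) = -1)
l(C, x) = -4 + x (l(C, x) = x - 4 = -4 + x)
R = -443/130 (R = 5/26 + 18/(-4 - 1) = 5*(1/26) + 18/(-5) = 5/26 + 18*(-⅕) = 5/26 - 18/5 = -443/130 ≈ -3.4077)
(46 - 16)*(R/37) = (46 - 16)*(-443/130/37) = 30*(-443/130*1/37) = 30*(-443/4810) = -1329/481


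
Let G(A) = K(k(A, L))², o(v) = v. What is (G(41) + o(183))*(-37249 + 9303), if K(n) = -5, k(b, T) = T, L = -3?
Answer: -5812768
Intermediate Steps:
G(A) = 25 (G(A) = (-5)² = 25)
(G(41) + o(183))*(-37249 + 9303) = (25 + 183)*(-37249 + 9303) = 208*(-27946) = -5812768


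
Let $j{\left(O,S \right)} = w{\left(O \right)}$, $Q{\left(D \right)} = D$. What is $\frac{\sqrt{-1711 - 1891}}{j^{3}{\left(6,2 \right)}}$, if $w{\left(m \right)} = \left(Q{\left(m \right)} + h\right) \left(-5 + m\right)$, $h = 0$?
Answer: $\frac{i \sqrt{3602}}{216} \approx 0.27785 i$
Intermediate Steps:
$w{\left(m \right)} = m \left(-5 + m\right)$ ($w{\left(m \right)} = \left(m + 0\right) \left(-5 + m\right) = m \left(-5 + m\right)$)
$j{\left(O,S \right)} = O \left(-5 + O\right)$
$\frac{\sqrt{-1711 - 1891}}{j^{3}{\left(6,2 \right)}} = \frac{\sqrt{-1711 - 1891}}{\left(6 \left(-5 + 6\right)\right)^{3}} = \frac{\sqrt{-3602}}{\left(6 \cdot 1\right)^{3}} = \frac{i \sqrt{3602}}{6^{3}} = \frac{i \sqrt{3602}}{216}$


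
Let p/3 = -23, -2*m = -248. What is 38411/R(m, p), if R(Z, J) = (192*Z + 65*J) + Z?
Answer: 38411/19447 ≈ 1.9752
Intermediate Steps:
m = 124 (m = -½*(-248) = 124)
p = -69 (p = 3*(-23) = -69)
R(Z, J) = 65*J + 193*Z (R(Z, J) = (65*J + 192*Z) + Z = 65*J + 193*Z)
38411/R(m, p) = 38411/(65*(-69) + 193*124) = 38411/(-4485 + 23932) = 38411/19447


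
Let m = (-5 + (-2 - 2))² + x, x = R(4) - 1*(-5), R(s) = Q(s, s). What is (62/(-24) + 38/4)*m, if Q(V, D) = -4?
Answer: 3403/6 ≈ 567.17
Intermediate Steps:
R(s) = -4
x = 1 (x = -4 - 1*(-5) = -4 + 5 = 1)
m = 82 (m = (-5 + (-2 - 2))² + 1 = (-5 - 4)² + 1 = (-9)² + 1 = 81 + 1 = 82)
(62/(-24) + 38/4)*m = (62/(-24) + 38/4)*82 = (62*(-1/24) + 38*(¼))*82 = (-31/12 + 19/2)*82 = (83/12)*82 = 3403/6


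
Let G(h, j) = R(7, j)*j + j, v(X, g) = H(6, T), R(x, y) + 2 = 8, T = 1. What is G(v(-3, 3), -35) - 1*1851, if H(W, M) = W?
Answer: -2096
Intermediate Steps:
R(x, y) = 6 (R(x, y) = -2 + 8 = 6)
v(X, g) = 6
G(h, j) = 7*j (G(h, j) = 6*j + j = 7*j)
G(v(-3, 3), -35) - 1*1851 = 7*(-35) - 1*1851 = -245 - 1851 = -2096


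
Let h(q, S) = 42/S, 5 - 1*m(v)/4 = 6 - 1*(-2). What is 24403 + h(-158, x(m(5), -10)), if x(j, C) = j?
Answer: 48799/2 ≈ 24400.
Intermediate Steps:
m(v) = -12 (m(v) = 20 - 4*(6 - 1*(-2)) = 20 - 4*(6 + 2) = 20 - 4*8 = 20 - 32 = -12)
24403 + h(-158, x(m(5), -10)) = 24403 + 42/(-12) = 24403 + 42*(-1/12) = 24403 - 7/2 = 48799/2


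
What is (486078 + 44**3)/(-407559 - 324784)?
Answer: -571262/732343 ≈ -0.78005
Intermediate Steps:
(486078 + 44**3)/(-407559 - 324784) = (486078 + 85184)/(-732343) = 571262*(-1/732343) = -571262/732343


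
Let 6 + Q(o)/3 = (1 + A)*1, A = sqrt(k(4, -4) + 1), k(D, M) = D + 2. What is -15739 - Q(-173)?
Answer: -15724 - 3*sqrt(7) ≈ -15732.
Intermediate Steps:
k(D, M) = 2 + D
A = sqrt(7) (A = sqrt((2 + 4) + 1) = sqrt(6 + 1) = sqrt(7) ≈ 2.6458)
Q(o) = -15 + 3*sqrt(7) (Q(o) = -18 + 3*((1 + sqrt(7))*1) = -18 + 3*(1 + sqrt(7)) = -18 + (3 + 3*sqrt(7)) = -15 + 3*sqrt(7))
-15739 - Q(-173) = -15739 - (-15 + 3*sqrt(7)) = -15739 + (15 - 3*sqrt(7)) = -15724 - 3*sqrt(7)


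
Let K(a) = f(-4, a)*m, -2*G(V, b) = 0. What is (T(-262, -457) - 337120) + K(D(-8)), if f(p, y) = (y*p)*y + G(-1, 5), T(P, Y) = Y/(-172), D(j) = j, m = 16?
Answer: -58688695/172 ≈ -3.4121e+5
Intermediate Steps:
G(V, b) = 0 (G(V, b) = -½*0 = 0)
T(P, Y) = -Y/172 (T(P, Y) = Y*(-1/172) = -Y/172)
f(p, y) = p*y² (f(p, y) = (y*p)*y + 0 = (p*y)*y + 0 = p*y² + 0 = p*y²)
K(a) = -64*a² (K(a) = -4*a²*16 = -64*a²)
(T(-262, -457) - 337120) + K(D(-8)) = (-1/172*(-457) - 337120) - 64*(-8)² = (457/172 - 337120) - 64*64 = -57984183/172 - 4096 = -58688695/172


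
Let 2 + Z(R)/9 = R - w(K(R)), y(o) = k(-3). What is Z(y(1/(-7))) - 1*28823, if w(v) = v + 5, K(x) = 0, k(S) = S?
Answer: -28913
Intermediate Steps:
w(v) = 5 + v
y(o) = -3
Z(R) = -63 + 9*R (Z(R) = -18 + 9*(R - (5 + 0)) = -18 + 9*(R - 1*5) = -18 + 9*(R - 5) = -18 + 9*(-5 + R) = -18 + (-45 + 9*R) = -63 + 9*R)
Z(y(1/(-7))) - 1*28823 = (-63 + 9*(-3)) - 1*28823 = (-63 - 27) - 28823 = -90 - 28823 = -28913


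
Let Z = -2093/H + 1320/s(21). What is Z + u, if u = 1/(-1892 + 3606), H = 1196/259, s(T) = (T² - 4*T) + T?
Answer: -97131397/215964 ≈ -449.76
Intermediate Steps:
s(T) = T² - 3*T
H = 1196/259 (H = 1196*(1/259) = 1196/259 ≈ 4.6178)
Z = -113339/252 (Z = -2093/1196/259 + 1320/((21*(-3 + 21))) = -2093*259/1196 + 1320/((21*18)) = -1813/4 + 1320/378 = -1813/4 + 1320*(1/378) = -1813/4 + 220/63 = -113339/252 ≈ -449.76)
u = 1/1714 ≈ 0.00058343
Z + u = -113339/252 + 1/1714 = -97131397/215964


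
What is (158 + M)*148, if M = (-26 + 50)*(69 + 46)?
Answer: 431864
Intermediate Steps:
M = 2760 (M = 24*115 = 2760)
(158 + M)*148 = (158 + 2760)*148 = 2918*148 = 431864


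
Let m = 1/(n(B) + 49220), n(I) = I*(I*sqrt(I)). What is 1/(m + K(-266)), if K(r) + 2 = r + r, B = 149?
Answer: -37923167413586/20250971425138403 - 22201*sqrt(149)/20250971425138403 ≈ -0.0018727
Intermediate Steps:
K(r) = -2 + 2*r (K(r) = -2 + (r + r) = -2 + 2*r)
n(I) = I**(5/2) (n(I) = I*I**(3/2) = I**(5/2))
m = 1/(49220 + 22201*sqrt(149)) (m = 1/(149**(5/2) + 49220) = 1/(22201*sqrt(149) + 49220) = 1/(49220 + 22201*sqrt(149)) ≈ 3.1229e-6)
1/(m + K(-266)) = 1/((-49220/71017167349 + 22201*sqrt(149)/71017167349) + (-2 + 2*(-266))) = 1/((-49220/71017167349 + 22201*sqrt(149)/71017167349) + (-2 - 532)) = 1/((-49220/71017167349 + 22201*sqrt(149)/71017167349) - 534) = 1/(-37923167413586/71017167349 + 22201*sqrt(149)/71017167349)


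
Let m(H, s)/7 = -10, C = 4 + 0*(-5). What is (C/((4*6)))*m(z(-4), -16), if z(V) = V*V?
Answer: -35/3 ≈ -11.667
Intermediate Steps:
z(V) = V**2
C = 4 (C = 4 + 0 = 4)
m(H, s) = -70 (m(H, s) = 7*(-10) = -70)
(C/((4*6)))*m(z(-4), -16) = (4/((4*6)))*(-70) = (4/24)*(-70) = (4*(1/24))*(-70) = (1/6)*(-70) = -35/3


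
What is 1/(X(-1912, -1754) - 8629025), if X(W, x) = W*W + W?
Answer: -1/4975193 ≈ -2.0100e-7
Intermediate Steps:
X(W, x) = W + W² (X(W, x) = W² + W = W + W²)
1/(X(-1912, -1754) - 8629025) = 1/(-1912*(1 - 1912) - 8629025) = 1/(-1912*(-1911) - 8629025) = 1/(3653832 - 8629025) = 1/(-4975193) = -1/4975193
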